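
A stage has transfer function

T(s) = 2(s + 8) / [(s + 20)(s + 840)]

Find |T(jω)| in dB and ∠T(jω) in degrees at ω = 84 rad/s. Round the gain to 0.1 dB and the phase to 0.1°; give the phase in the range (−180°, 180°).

At s = jω = j84:
zero (s+8): 8 + j84 → |·| = √(8²+84²) = √7120 ≈ 84.38, ∠ = arctan(84/8) ≈ 84.56°
pole (s+20): 20 + j84 → |·| = √(20²+84²) = √7456 ≈ 86.348, ∠ = arctan(84/20) ≈ 76.61°
pole (s+840): 840 + j84 → |·| = √(840²+84²) = √712656 ≈ 844.19, ∠ = arctan(84/840) ≈ 5.71°
|T| = 2 · 84.38 / 72894 ≈ 0.0023151
Gain = 20 log₁₀(0.0023151) ≈ -52.71 dB
∠T = 84.56° − 82.32° = 2.24°

-52.7 dB, 2.2°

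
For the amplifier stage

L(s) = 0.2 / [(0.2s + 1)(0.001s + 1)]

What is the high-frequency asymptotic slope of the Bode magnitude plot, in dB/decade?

Each pole contributes −20 dB/decade at high frequency; each zero contributes +20 dB/decade.
Net: 0 zero(s) − 2 pole(s) → -40 dB/decade.

-40 dB/decade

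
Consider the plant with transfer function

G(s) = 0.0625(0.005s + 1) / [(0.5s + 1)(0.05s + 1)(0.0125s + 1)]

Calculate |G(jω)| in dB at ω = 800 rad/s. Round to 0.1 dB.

-115.9 dB

At ω = 800 rad/s:
zero (1 + j800·0.005) = 1 + j4 → |·| ≈ 4.1231, ∠ ≈ 75.96°
pole (1 + j800·0.5) = 1 + j400 → |·| ≈ 400, ∠ ≈ 89.86°
pole (1 + j800·0.05) = 1 + j40 → |·| ≈ 40.012, ∠ ≈ 88.57°
pole (1 + j800·0.0125) = 1 + j10 → |·| ≈ 10.05, ∠ ≈ 84.29°
|G| = 0.0625 · 4.1231 / (400 · 40.012 · 10.05) ≈ 1.6021e-06
Gain = 20 log₁₀(1.6021e-06) ≈ -115.91 dB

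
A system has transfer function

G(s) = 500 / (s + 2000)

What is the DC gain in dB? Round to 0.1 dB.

G(0) = 500 / (2000) = 0.25
20 log₁₀(0.25) ≈ -12.04 dB

-12.0 dB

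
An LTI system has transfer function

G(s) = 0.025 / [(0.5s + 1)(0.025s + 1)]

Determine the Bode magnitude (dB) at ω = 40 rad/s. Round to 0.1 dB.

At ω = 40 rad/s:
pole (1 + j40·0.5) = 1 + j20 → |·| ≈ 20.025, ∠ ≈ 87.14°
pole (1 + j40·0.025) = 1 + j1 → |·| ≈ 1.4142, ∠ ≈ 45.00°
|G| = 0.025 · 1 / (20.025 · 1.4142) ≈ 0.00088279
Gain = 20 log₁₀(0.00088279) ≈ -61.08 dB

-61.1 dB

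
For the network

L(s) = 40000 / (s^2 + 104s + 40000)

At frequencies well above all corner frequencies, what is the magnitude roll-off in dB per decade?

-40 dB/decade

Each pole contributes −20 dB/decade at high frequency; each zero contributes +20 dB/decade.
Net: 0 zero(s) − 2 pole(s) → -40 dB/decade.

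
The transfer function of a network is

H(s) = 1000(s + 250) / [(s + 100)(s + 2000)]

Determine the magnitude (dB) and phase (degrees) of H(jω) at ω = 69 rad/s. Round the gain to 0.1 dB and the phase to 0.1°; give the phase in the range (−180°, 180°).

0.6 dB, -21.2°

At s = jω = j69:
zero (s+250): 250 + j69 → |·| = √(250²+69²) = √67261 ≈ 259.35, ∠ = arctan(69/250) ≈ 15.43°
pole (s+100): 100 + j69 → |·| = √(100²+69²) = √14761 ≈ 121.49, ∠ = arctan(69/100) ≈ 34.61°
pole (s+2000): 2000 + j69 → |·| = √(2000²+69²) = √4004761 ≈ 2001.2, ∠ = arctan(69/2000) ≈ 1.98°
|H| = 1000 · 259.35 / 2.4313e+05 ≈ 1.0667
Gain = 20 log₁₀(1.0667) ≈ 0.56 dB
∠H = 15.43° − 36.59° = -21.16°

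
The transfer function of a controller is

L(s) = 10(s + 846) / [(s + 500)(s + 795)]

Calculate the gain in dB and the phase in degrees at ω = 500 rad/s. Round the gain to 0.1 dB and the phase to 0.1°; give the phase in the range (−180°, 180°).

At s = jω = j500:
zero (s+846): 846 + j500 → |·| = √(846²+500²) = √965716 ≈ 982.71, ∠ = arctan(500/846) ≈ 30.58°
pole (s+500): 500 + j500 → |·| = √(500²+500²) = √500000 ≈ 707.11, ∠ = arctan(500/500) ≈ 45.00°
pole (s+795): 795 + j500 → |·| = √(795²+500²) = √882025 ≈ 939.16, ∠ = arctan(500/795) ≈ 32.17°
|L| = 10 · 982.71 / 6.6409e+05 ≈ 0.014798
Gain = 20 log₁₀(0.014798) ≈ -36.60 dB
∠L = 30.58° − 77.17° = -46.59°

-36.6 dB, -46.6°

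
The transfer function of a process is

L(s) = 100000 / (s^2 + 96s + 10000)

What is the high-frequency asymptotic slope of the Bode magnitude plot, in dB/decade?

Each pole contributes −20 dB/decade at high frequency; each zero contributes +20 dB/decade.
Net: 0 zero(s) − 2 pole(s) → -40 dB/decade.

-40 dB/decade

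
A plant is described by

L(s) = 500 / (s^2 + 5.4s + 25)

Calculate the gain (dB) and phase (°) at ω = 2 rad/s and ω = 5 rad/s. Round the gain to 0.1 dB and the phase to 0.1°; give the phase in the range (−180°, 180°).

At s = jω = j2:
quadratic: (j2)² + 5.4·j2 + 25 = 21 + j10.8 → |·| ≈ 23.614, ∠ ≈ 27.22°
|L| = 500 / 23.614 ≈ 21.174
Gain = 20 log₁₀(21.174) ≈ 26.52 dB
∠L = 0.00° − 27.22° = -27.22°

At s = jω = j5:
quadratic: (j5)² + 5.4·j5 + 25 = 0 + j27 → |·| ≈ 27, ∠ ≈ 90.00°
|L| = 500 / 27 ≈ 18.519
Gain = 20 log₁₀(18.519) ≈ 25.35 dB
∠L = 0.00° − 90.00° = -90.00°

ω = 2: 26.5 dB, -27.2°; ω = 5: 25.4 dB, -90.0°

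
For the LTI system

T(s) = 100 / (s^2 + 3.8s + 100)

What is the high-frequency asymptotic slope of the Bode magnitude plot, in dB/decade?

-40 dB/decade

Each pole contributes −20 dB/decade at high frequency; each zero contributes +20 dB/decade.
Net: 0 zero(s) − 2 pole(s) → -40 dB/decade.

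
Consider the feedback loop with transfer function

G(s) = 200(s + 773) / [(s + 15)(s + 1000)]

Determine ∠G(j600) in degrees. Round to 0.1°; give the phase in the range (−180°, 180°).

At s = jω = j600:
zero (s+773): 773 + j600 → |·| = √(773²+600²) = √957529 ≈ 978.53, ∠ = arctan(600/773) ≈ 37.82°
pole (s+15): 15 + j600 → |·| = √(15²+600²) = √360225 ≈ 600.19, ∠ = arctan(600/15) ≈ 88.57°
pole (s+1000): 1000 + j600 → |·| = √(1000²+600²) = √1360000 ≈ 1166.2, ∠ = arctan(600/1000) ≈ 30.96°
∠G = 37.82° − 119.53° = -81.71°

-81.7°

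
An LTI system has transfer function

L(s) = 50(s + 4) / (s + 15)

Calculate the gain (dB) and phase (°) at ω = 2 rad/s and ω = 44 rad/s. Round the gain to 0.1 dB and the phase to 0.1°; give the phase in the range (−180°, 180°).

At s = jω = j2:
zero (s+4): 4 + j2 → |·| = √(4²+2²) = √20 ≈ 4.4721, ∠ = arctan(2/4) ≈ 26.57°
pole (s+15): 15 + j2 → |·| = √(15²+2²) = √229 ≈ 15.133, ∠ = arctan(2/15) ≈ 7.59°
|L| = 50 · 4.4721 / 15.133 ≈ 14.776
Gain = 20 log₁₀(14.776) ≈ 23.39 dB
∠L = 26.57° − 7.59° = 18.98°

At s = jω = j44:
zero (s+4): 4 + j44 → |·| = √(4²+44²) = √1952 ≈ 44.181, ∠ = arctan(44/4) ≈ 84.81°
pole (s+15): 15 + j44 → |·| = √(15²+44²) = √2161 ≈ 46.487, ∠ = arctan(44/15) ≈ 71.18°
|L| = 50 · 44.181 / 46.487 ≈ 47.52
Gain = 20 log₁₀(47.52) ≈ 33.54 dB
∠L = 84.81° − 71.18° = 13.63°

ω = 2: 23.4 dB, 19.0°; ω = 44: 33.5 dB, 13.6°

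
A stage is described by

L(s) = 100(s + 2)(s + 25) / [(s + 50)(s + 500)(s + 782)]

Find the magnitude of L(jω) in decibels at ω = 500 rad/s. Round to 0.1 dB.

At s = jω = j500:
zero (s+2): 2 + j500 → |·| = √(2²+500²) = √250004 ≈ 500, ∠ = arctan(500/2) ≈ 89.77°
zero (s+25): 25 + j500 → |·| = √(25²+500²) = √250625 ≈ 500.62, ∠ = arctan(500/25) ≈ 87.14°
pole (s+50): 50 + j500 → |·| = √(50²+500²) = √252500 ≈ 502.49, ∠ = arctan(500/50) ≈ 84.29°
pole (s+500): 500 + j500 → |·| = √(500²+500²) = √500000 ≈ 707.11, ∠ = arctan(500/500) ≈ 45.00°
pole (s+782): 782 + j500 → |·| = √(782²+500²) = √861524 ≈ 928.18, ∠ = arctan(500/782) ≈ 32.59°
|L| = 100 · 2.5031e+05 / 3.298e+08 ≈ 0.075898
Gain = 20 log₁₀(0.075898) ≈ -22.40 dB

-22.4 dB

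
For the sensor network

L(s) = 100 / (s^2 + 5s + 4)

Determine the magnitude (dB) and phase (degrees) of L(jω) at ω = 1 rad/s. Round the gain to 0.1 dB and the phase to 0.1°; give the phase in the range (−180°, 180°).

24.7 dB, -59.0°

Substitute s = j1:
Numerator: 100 = 100 + j0
Denominator: (j1)^2 + 5(j1) + 4 = 3 + j5
|N| = √(100² + 0²) ≈ 100, ∠N ≈ 0.00°
|D| = √(3² + 5²) ≈ 5.831, ∠D ≈ 59.04°
|L| = 100 / 5.831 ≈ 17.15
Gain = 20 log₁₀(17.15) ≈ 24.69 dB
∠L = 0.00° − 59.04° = -59.04°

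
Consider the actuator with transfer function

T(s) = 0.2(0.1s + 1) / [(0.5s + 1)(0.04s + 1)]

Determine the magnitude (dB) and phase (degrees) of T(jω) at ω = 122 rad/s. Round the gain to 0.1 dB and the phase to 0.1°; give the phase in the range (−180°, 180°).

At ω = 122 rad/s:
zero (1 + j122·0.1) = 1 + j12.2 → |·| ≈ 12.241, ∠ ≈ 85.31°
pole (1 + j122·0.5) = 1 + j61 → |·| ≈ 61.008, ∠ ≈ 89.06°
pole (1 + j122·0.04) = 1 + j4.88 → |·| ≈ 4.9814, ∠ ≈ 78.42°
|T| = 0.2 · 12.241 / (61.008 · 4.9814) ≈ 0.0080558
Gain = 20 log₁₀(0.0080558) ≈ -41.88 dB
∠T = (85.31°) − (89.06° + 78.42°) = -82.17°

-41.9 dB, -82.2°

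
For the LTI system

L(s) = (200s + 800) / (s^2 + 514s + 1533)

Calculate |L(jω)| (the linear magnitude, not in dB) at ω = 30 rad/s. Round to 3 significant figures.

Substitute s = j30:
Numerator: 200(j30) + 800 = 800 + j6000
Denominator: (j30)^2 + 514(j30) + 1533 = 633 + j15420
|N| = √(800² + 6000²) ≈ 6053.1, ∠N ≈ 82.41°
|D| = √(633² + 15420²) ≈ 15433, ∠D ≈ 87.65°
|L| = 6053.1 / 15433 ≈ 0.39222

0.392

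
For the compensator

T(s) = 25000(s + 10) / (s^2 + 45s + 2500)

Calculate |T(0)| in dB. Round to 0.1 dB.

T(0) = 25000·10 / 2500 = 100
20 log₁₀(100) ≈ 40.00 dB

40.0 dB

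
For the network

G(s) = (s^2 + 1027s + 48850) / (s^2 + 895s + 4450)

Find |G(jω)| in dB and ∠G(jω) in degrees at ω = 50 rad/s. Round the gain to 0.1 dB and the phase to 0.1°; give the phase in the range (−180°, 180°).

Substitute s = j50:
Numerator: (j50)^2 + 1027(j50) + 48850 = 46350 + j51350
Denominator: (j50)^2 + 895(j50) + 4450 = 1950 + j44750
|N| = √(46350² + 51350²) ≈ 69175, ∠N ≈ 47.93°
|D| = √(1950² + 44750²) ≈ 44792, ∠D ≈ 87.50°
|G| = 69175 / 44792 ≈ 1.5444
Gain = 20 log₁₀(1.5444) ≈ 3.78 dB
∠G = 47.93° − 87.50° = -39.57°

3.8 dB, -39.6°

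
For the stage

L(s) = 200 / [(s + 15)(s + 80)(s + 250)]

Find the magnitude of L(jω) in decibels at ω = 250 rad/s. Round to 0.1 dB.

At s = jω = j250:
pole (s+15): 15 + j250 → |·| = √(15²+250²) = √62725 ≈ 250.45, ∠ = arctan(250/15) ≈ 86.57°
pole (s+80): 80 + j250 → |·| = √(80²+250²) = √68900 ≈ 262.49, ∠ = arctan(250/80) ≈ 72.26°
pole (s+250): 250 + j250 → |·| = √(250²+250²) = √125000 ≈ 353.55, ∠ = arctan(250/250) ≈ 45.00°
|L| = 200 / 2.3243e+07 ≈ 8.6047e-06
Gain = 20 log₁₀(8.6047e-06) ≈ -101.31 dB

-101.3 dB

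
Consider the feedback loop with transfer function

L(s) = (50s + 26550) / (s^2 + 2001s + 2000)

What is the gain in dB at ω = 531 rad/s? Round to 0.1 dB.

-29.3 dB

Substitute s = j531:
Numerator: 50(j531) + 26550 = 26550 + j26550
Denominator: (j531)^2 + 2001(j531) + 2000 = -279961 + j1062531
|N| = √(26550² + 26550²) ≈ 37547, ∠N ≈ 45.00°
|D| = √(279961² + 1062531²) ≈ 1.0988e+06, ∠D ≈ 104.76°
|L| = 37547 / 1.0988e+06 ≈ 0.034171
Gain = 20 log₁₀(0.034171) ≈ -29.33 dB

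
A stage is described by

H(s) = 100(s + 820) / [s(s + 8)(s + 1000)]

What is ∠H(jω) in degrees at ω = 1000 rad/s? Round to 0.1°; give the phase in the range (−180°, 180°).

At s = jω = j1000:
zero (s+820): 820 + j1000 → |·| = √(820²+1000²) = √1672400 ≈ 1293.2, ∠ = arctan(1000/820) ≈ 50.65°
pole (s+8): 8 + j1000 → |·| = √(8²+1000²) = √1000064 ≈ 1000, ∠ = arctan(1000/8) ≈ 89.54°
pole (s+1000): 1000 + j1000 → |·| = √(1000²+1000²) = √2000000 ≈ 1414.2, ∠ = arctan(1000/1000) ≈ 45.00°
pole at origin: |s| = 1000, ∠ = 90.00° (in denominator)
∠H = 50.65° − 224.54° = -173.89°

-173.9°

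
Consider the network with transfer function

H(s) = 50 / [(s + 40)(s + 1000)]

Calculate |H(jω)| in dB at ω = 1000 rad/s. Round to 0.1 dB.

-89.0 dB

At s = jω = j1000:
pole (s+40): 40 + j1000 → |·| = √(40²+1000²) = √1001600 ≈ 1000.8, ∠ = arctan(1000/40) ≈ 87.71°
pole (s+1000): 1000 + j1000 → |·| = √(1000²+1000²) = √2000000 ≈ 1414.2, ∠ = arctan(1000/1000) ≈ 45.00°
|H| = 50 / 1.4153e+06 ≈ 3.5328e-05
Gain = 20 log₁₀(3.5328e-05) ≈ -89.04 dB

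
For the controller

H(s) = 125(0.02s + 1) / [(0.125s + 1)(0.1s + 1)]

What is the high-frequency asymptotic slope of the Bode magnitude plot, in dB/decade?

-20 dB/decade

Each pole contributes −20 dB/decade at high frequency; each zero contributes +20 dB/decade.
Net: 1 zero(s) − 2 pole(s) → -20 dB/decade.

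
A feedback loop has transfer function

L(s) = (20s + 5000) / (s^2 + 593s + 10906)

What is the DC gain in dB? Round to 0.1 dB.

-6.8 dB

L(0) = 5000 / 10906 ≈ 0.45846
20 log₁₀(0.45846) ≈ -6.77 dB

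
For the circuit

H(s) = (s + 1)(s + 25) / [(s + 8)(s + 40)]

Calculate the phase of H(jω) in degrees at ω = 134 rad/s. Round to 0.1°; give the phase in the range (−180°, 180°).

9.0°

At s = jω = j134:
zero (s+1): 1 + j134 → |·| = √(1²+134²) = √17957 ≈ 134, ∠ = arctan(134/1) ≈ 89.57°
zero (s+25): 25 + j134 → |·| = √(25²+134²) = √18581 ≈ 136.31, ∠ = arctan(134/25) ≈ 79.43°
pole (s+8): 8 + j134 → |·| = √(8²+134²) = √18020 ≈ 134.24, ∠ = arctan(134/8) ≈ 86.58°
pole (s+40): 40 + j134 → |·| = √(40²+134²) = √19556 ≈ 139.84, ∠ = arctan(134/40) ≈ 73.38°
∠H = 169.00° − 159.96° = 9.04°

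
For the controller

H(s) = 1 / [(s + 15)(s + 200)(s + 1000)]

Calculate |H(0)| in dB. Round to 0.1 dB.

H(0) = 1 / (15·200·1000) ≈ 3.3333e-07
20 log₁₀(3.3333e-07) ≈ -129.54 dB

-129.5 dB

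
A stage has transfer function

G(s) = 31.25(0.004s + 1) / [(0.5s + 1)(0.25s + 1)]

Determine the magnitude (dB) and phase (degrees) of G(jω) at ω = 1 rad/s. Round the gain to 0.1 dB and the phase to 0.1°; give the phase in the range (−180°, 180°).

At ω = 1 rad/s:
zero (1 + j1·0.004) = 1 + j0.004 → |·| ≈ 1, ∠ ≈ 0.23°
pole (1 + j1·0.5) = 1 + j0.5 → |·| ≈ 1.118, ∠ ≈ 26.57°
pole (1 + j1·0.25) = 1 + j0.25 → |·| ≈ 1.0308, ∠ ≈ 14.04°
|G| = 31.25 · 1 / (1.118 · 1.0308) ≈ 27.117
Gain = 20 log₁₀(27.117) ≈ 28.66 dB
∠G = (0.23°) − (26.57° + 14.04°) = -40.38°

28.7 dB, -40.4°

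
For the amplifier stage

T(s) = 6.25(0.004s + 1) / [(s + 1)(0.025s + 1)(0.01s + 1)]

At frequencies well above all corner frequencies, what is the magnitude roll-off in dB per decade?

-40 dB/decade

Each pole contributes −20 dB/decade at high frequency; each zero contributes +20 dB/decade.
Net: 1 zero(s) − 3 pole(s) → -40 dB/decade.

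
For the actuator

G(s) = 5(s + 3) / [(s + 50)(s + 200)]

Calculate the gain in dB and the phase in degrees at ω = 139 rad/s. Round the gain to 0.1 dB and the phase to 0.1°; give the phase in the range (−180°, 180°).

-34.3 dB, -16.3°

At s = jω = j139:
zero (s+3): 3 + j139 → |·| = √(3²+139²) = √19330 ≈ 139.03, ∠ = arctan(139/3) ≈ 88.76°
pole (s+50): 50 + j139 → |·| = √(50²+139²) = √21821 ≈ 147.72, ∠ = arctan(139/50) ≈ 70.22°
pole (s+200): 200 + j139 → |·| = √(200²+139²) = √59321 ≈ 243.56, ∠ = arctan(139/200) ≈ 34.80°
|G| = 5 · 139.03 / 35979 ≈ 0.019321
Gain = 20 log₁₀(0.019321) ≈ -34.28 dB
∠G = 88.76° − 105.02° = -16.26°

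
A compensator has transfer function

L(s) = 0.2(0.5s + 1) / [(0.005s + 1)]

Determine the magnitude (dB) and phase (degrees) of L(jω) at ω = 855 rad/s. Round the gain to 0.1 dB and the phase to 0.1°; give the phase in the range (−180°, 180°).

At ω = 855 rad/s:
zero (1 + j855·0.5) = 1 + j427.5 → |·| ≈ 427.5, ∠ ≈ 89.87°
pole (1 + j855·0.005) = 1 + j4.275 → |·| ≈ 4.3904, ∠ ≈ 76.83°
|L| = 0.2 · 427.5 / (4.3904) ≈ 19.474
Gain = 20 log₁₀(19.474) ≈ 25.79 dB
∠L = (89.87°) − (76.83°) = 13.04°

25.8 dB, 13.0°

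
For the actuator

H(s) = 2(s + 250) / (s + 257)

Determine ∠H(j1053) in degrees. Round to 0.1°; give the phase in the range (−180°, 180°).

0.4°

At s = jω = j1053:
zero (s+250): 250 + j1053 → |·| = √(250²+1053²) = √1171309 ≈ 1082.3, ∠ = arctan(1053/250) ≈ 76.64°
pole (s+257): 257 + j1053 → |·| = √(257²+1053²) = √1174858 ≈ 1083.9, ∠ = arctan(1053/257) ≈ 76.28°
∠H = 76.64° − 76.28° = 0.36°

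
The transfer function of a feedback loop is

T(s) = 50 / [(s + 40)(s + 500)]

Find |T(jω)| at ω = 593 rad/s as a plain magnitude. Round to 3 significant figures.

At s = jω = j593:
pole (s+40): 40 + j593 → |·| = √(40²+593²) = √353249 ≈ 594.35, ∠ = arctan(593/40) ≈ 86.14°
pole (s+500): 500 + j593 → |·| = √(500²+593²) = √601649 ≈ 775.66, ∠ = arctan(593/500) ≈ 49.86°
|T| = 50 / 4.6101e+05 ≈ 0.00010846

0.000108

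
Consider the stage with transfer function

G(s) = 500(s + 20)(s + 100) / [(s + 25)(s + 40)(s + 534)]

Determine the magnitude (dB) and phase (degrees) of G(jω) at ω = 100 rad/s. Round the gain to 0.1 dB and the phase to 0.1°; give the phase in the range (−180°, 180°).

At s = jω = j100:
zero (s+20): 20 + j100 → |·| = √(20²+100²) = √10400 ≈ 101.98, ∠ = arctan(100/20) ≈ 78.69°
zero (s+100): 100 + j100 → |·| = √(100²+100²) = √20000 ≈ 141.42, ∠ = arctan(100/100) ≈ 45.00°
pole (s+25): 25 + j100 → |·| = √(25²+100²) = √10625 ≈ 103.08, ∠ = arctan(100/25) ≈ 75.96°
pole (s+40): 40 + j100 → |·| = √(40²+100²) = √11600 ≈ 107.7, ∠ = arctan(100/40) ≈ 68.20°
pole (s+534): 534 + j100 → |·| = √(534²+100²) = √295156 ≈ 543.28, ∠ = arctan(100/534) ≈ 10.61°
|G| = 500 · 14422 / 6.0313e+06 ≈ 1.1956
Gain = 20 log₁₀(1.1956) ≈ 1.55 dB
∠G = 123.69° − 154.77° = -31.08°

1.6 dB, -31.1°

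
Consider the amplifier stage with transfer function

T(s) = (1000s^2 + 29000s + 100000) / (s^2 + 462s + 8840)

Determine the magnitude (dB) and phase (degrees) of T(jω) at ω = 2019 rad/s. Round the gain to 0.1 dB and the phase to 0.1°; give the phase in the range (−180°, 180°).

59.8 dB, 12.1°

Substitute s = j2019:
Numerator: 1000(j2019)^2 + 29000(j2019) + 100000 = -4076261000 + j58551000
Denominator: (j2019)^2 + 462(j2019) + 8840 = -4067521 + j932778
|N| = √(4076261000² + 58551000²) ≈ 4.0767e+09, ∠N ≈ 179.18°
|D| = √(4067521² + 932778²) ≈ 4.1731e+06, ∠D ≈ 167.08°
|T| = 4.0767e+09 / 4.1731e+06 ≈ 976.9
Gain = 20 log₁₀(976.9) ≈ 59.80 dB
∠T = 179.18° − 167.08° = 12.10°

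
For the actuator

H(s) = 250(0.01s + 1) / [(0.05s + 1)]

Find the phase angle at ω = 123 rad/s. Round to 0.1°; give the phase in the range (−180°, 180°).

At ω = 123 rad/s:
zero (1 + j123·0.01) = 1 + j1.23 → |·| ≈ 1.5852, ∠ ≈ 50.89°
pole (1 + j123·0.05) = 1 + j6.15 → |·| ≈ 6.2308, ∠ ≈ 80.76°
∠H = (50.89°) − (80.76°) = -29.87°

-29.9°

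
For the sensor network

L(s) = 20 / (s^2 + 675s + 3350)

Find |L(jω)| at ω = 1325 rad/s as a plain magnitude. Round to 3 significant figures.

1.02e-05

Substitute s = j1325:
Numerator: 20 = 20 + j0
Denominator: (j1325)^2 + 675(j1325) + 3350 = -1752275 + j894375
|N| = √(20² + 0²) ≈ 20, ∠N ≈ 0.00°
|D| = √(1752275² + 894375²) ≈ 1.9673e+06, ∠D ≈ 152.96°
|L| = 20 / 1.9673e+06 ≈ 1.0166e-05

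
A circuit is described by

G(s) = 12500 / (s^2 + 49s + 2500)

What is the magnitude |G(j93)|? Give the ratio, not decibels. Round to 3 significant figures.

1.63

At s = jω = j93:
quadratic: (j93)² + 49·j93 + 2500 = -6149 + j4557 → |·| ≈ 7653.5, ∠ ≈ 143.46°
|G| = 12500 / 7653.5 ≈ 1.6332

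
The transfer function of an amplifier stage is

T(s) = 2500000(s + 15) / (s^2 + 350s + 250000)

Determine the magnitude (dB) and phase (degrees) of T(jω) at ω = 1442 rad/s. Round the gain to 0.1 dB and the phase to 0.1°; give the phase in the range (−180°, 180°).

65.6 dB, -75.2°

At s = jω = j1442:
zero (s+15): 15 + j1442 → |·| = √(15²+1442²) = √2079589 ≈ 1442.1, ∠ = arctan(1442/15) ≈ 89.40°
quadratic: (j1442)² + 350·j1442 + 250000 = -1829364 + j504700 → |·| ≈ 1.8977e+06, ∠ ≈ 164.58°
|T| = 2500000 · 1442.1 / 1.8977e+06 ≈ 1899.8
Gain = 20 log₁₀(1899.8) ≈ 65.57 dB
∠T = 89.40° − 164.58° = -75.18°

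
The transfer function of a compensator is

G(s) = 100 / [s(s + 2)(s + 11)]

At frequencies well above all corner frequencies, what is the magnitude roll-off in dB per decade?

Each pole contributes −20 dB/decade at high frequency; each zero contributes +20 dB/decade.
Net: 0 zero(s) − 3 pole(s) → -60 dB/decade.

-60 dB/decade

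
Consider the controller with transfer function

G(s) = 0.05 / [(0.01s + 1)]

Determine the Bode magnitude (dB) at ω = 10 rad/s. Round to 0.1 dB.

-26.1 dB

At ω = 10 rad/s:
pole (1 + j10·0.01) = 1 + j0.1 → |·| ≈ 1.005, ∠ ≈ 5.71°
|G| = 0.05 · 1 / (1.005) ≈ 0.049751
Gain = 20 log₁₀(0.049751) ≈ -26.06 dB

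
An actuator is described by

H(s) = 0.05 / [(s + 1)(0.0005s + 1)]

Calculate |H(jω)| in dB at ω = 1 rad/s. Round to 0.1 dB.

At ω = 1 rad/s:
pole (1 + j1·1) = 1 + j1 → |·| ≈ 1.4142, ∠ ≈ 45.00°
pole (1 + j1·0.0005) = 1 + j0.0005 → |·| ≈ 1, ∠ ≈ 0.03°
|H| = 0.05 · 1 / (1.4142 · 1) ≈ 0.035356
Gain = 20 log₁₀(0.035356) ≈ -29.03 dB

-29.0 dB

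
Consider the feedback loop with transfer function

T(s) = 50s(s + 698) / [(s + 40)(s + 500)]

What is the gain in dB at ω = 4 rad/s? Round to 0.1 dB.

16.8 dB

At s = jω = j4:
zero (s+698): 698 + j4 → |·| = √(698²+4²) = √487220 ≈ 698.01, ∠ = arctan(4/698) ≈ 0.33°
zero at origin: s = j4 → |·| = 4, ∠ = 90.00°
pole (s+40): 40 + j4 → |·| = √(40²+4²) = √1616 ≈ 40.2, ∠ = arctan(4/40) ≈ 5.71°
pole (s+500): 500 + j4 → |·| = √(500²+4²) = √250016 ≈ 500.02, ∠ = arctan(4/500) ≈ 0.46°
|T| = 50 · 2792 / 20101 ≈ 6.9449
Gain = 20 log₁₀(6.9449) ≈ 16.83 dB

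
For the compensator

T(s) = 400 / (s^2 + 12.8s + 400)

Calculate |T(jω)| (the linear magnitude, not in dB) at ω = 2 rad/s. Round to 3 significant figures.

At s = jω = j2:
quadratic: (j2)² + 12.8·j2 + 400 = 396 + j25.6 → |·| ≈ 396.83, ∠ ≈ 3.70°
|T| = 400 / 396.83 ≈ 1.008

1.01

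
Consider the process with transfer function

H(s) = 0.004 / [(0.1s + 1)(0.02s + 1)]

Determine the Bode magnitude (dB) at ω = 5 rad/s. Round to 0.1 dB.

At ω = 5 rad/s:
pole (1 + j5·0.1) = 1 + j0.5 → |·| ≈ 1.118, ∠ ≈ 26.57°
pole (1 + j5·0.02) = 1 + j0.1 → |·| ≈ 1.005, ∠ ≈ 5.71°
|H| = 0.004 · 1 / (1.118 · 1.005) ≈ 0.00356
Gain = 20 log₁₀(0.00356) ≈ -48.97 dB

-49.0 dB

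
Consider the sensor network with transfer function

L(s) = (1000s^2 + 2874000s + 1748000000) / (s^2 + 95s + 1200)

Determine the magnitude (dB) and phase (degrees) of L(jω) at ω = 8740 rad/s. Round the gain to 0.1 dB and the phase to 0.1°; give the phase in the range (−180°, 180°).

Substitute s = j8740:
Numerator: 1000(j8740)^2 + 2874000(j8740) + 1748000000 = -74639600000 + j25118760000
Denominator: (j8740)^2 + 95(j8740) + 1200 = -76386400 + j830300
|N| = √(74639600000² + 25118760000²) ≈ 7.8753e+10, ∠N ≈ 161.40°
|D| = √(76386400² + 830300²) ≈ 7.6391e+07, ∠D ≈ 179.38°
|L| = 7.8753e+10 / 7.6391e+07 ≈ 1030.9
Gain = 20 log₁₀(1030.9) ≈ 60.26 dB
∠L = 161.40° − 179.38° = -17.98°

60.3 dB, -18.0°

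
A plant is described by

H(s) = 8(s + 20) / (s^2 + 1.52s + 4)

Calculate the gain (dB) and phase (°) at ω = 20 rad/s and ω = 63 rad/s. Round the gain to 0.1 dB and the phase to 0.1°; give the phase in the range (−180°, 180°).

At s = jω = j20:
zero (s+20): 20 + j20 → |·| = √(20²+20²) = √800 ≈ 28.284, ∠ = arctan(20/20) ≈ 45.00°
quadratic: (j20)² + 1.52·j20 + 4 = -396 + j30.4 → |·| ≈ 397.17, ∠ ≈ 175.61°
|H| = 8 · 28.284 / 397.17 ≈ 0.56971
Gain = 20 log₁₀(0.56971) ≈ -4.89 dB
∠H = 45.00° − 175.61° = -130.61°

At s = jω = j63:
zero (s+20): 20 + j63 → |·| = √(20²+63²) = √4369 ≈ 66.098, ∠ = arctan(63/20) ≈ 72.39°
quadratic: (j63)² + 1.52·j63 + 4 = -3965 + j95.76 → |·| ≈ 3966.2, ∠ ≈ 178.62°
|H| = 8 · 66.098 / 3966.2 ≈ 0.13332
Gain = 20 log₁₀(0.13332) ≈ -17.50 dB
∠H = 72.39° − 178.62° = -106.23°

ω = 20: -4.9 dB, -130.6°; ω = 63: -17.5 dB, -106.2°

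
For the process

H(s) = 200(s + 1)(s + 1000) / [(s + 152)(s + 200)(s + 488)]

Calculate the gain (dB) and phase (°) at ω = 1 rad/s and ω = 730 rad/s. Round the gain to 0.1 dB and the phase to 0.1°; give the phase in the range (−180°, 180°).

ω = 1: -34.4 dB, 44.3°; ω = 730: -8.8 dB, -83.1°

At s = jω = j1:
zero (s+1): 1 + j1 → |·| = √(1²+1²) = √2 ≈ 1.4142, ∠ = arctan(1/1) ≈ 45.00°
zero (s+1000): 1000 + j1 → |·| = √(1000²+1²) = √1000001 ≈ 1000, ∠ = arctan(1/1000) ≈ 0.06°
pole (s+152): 152 + j1 → |·| = √(152²+1²) = √23105 ≈ 152, ∠ = arctan(1/152) ≈ 0.38°
pole (s+200): 200 + j1 → |·| = √(200²+1²) = √40001 ≈ 200, ∠ = arctan(1/200) ≈ 0.29°
pole (s+488): 488 + j1 → |·| = √(488²+1²) = √238145 ≈ 488, ∠ = arctan(1/488) ≈ 0.12°
|H| = 200 · 1414.2 / 1.4835e+07 ≈ 0.019066
Gain = 20 log₁₀(0.019066) ≈ -34.39 dB
∠H = 45.06° − 0.79° = 44.27°

At s = jω = j730:
zero (s+1): 1 + j730 → |·| = √(1²+730²) = √532901 ≈ 730, ∠ = arctan(730/1) ≈ 89.92°
zero (s+1000): 1000 + j730 → |·| = √(1000²+730²) = √1532900 ≈ 1238.1, ∠ = arctan(730/1000) ≈ 36.13°
pole (s+152): 152 + j730 → |·| = √(152²+730²) = √556004 ≈ 745.66, ∠ = arctan(730/152) ≈ 78.24°
pole (s+200): 200 + j730 → |·| = √(200²+730²) = √572900 ≈ 756.9, ∠ = arctan(730/200) ≈ 74.68°
pole (s+488): 488 + j730 → |·| = √(488²+730²) = √771044 ≈ 878.09, ∠ = arctan(730/488) ≈ 56.24°
|H| = 200 · 9.0381e+05 / 4.9559e+08 ≈ 0.36474
Gain = 20 log₁₀(0.36474) ≈ -8.76 dB
∠H = 126.05° − 209.16° = -83.11°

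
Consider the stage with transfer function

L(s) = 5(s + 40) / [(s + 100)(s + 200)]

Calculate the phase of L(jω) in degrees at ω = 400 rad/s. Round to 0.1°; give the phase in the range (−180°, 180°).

-55.1°

At s = jω = j400:
zero (s+40): 40 + j400 → |·| = √(40²+400²) = √161600 ≈ 402, ∠ = arctan(400/40) ≈ 84.29°
pole (s+100): 100 + j400 → |·| = √(100²+400²) = √170000 ≈ 412.31, ∠ = arctan(400/100) ≈ 75.96°
pole (s+200): 200 + j400 → |·| = √(200²+400²) = √200000 ≈ 447.21, ∠ = arctan(400/200) ≈ 63.43°
∠L = 84.29° − 139.39° = -55.10°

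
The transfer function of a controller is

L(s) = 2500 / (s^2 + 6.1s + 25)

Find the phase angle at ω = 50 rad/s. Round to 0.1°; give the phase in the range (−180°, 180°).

-173.0°

At s = jω = j50:
quadratic: (j50)² + 6.1·j50 + 25 = -2475 + j305 → |·| ≈ 2493.7, ∠ ≈ 172.97°
∠L = 0.00° − 172.97° = -172.97°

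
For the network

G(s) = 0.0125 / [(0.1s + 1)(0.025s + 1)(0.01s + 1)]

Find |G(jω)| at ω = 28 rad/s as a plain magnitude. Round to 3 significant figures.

0.00332

At ω = 28 rad/s:
pole (1 + j28·0.1) = 1 + j2.8 → |·| ≈ 2.9732, ∠ ≈ 70.35°
pole (1 + j28·0.025) = 1 + j0.7 → |·| ≈ 1.2207, ∠ ≈ 34.99°
pole (1 + j28·0.01) = 1 + j0.28 → |·| ≈ 1.0385, ∠ ≈ 15.64°
|G| = 0.0125 · 1 / (2.9732 · 1.2207 · 1.0385) ≈ 0.0033164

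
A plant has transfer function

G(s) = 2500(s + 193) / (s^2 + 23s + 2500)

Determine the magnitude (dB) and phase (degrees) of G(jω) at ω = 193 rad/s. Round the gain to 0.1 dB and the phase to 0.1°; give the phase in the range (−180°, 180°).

At s = jω = j193:
zero (s+193): 193 + j193 → |·| = √(193²+193²) = √74498 ≈ 272.94, ∠ = arctan(193/193) ≈ 45.00°
quadratic: (j193)² + 23·j193 + 2500 = -34749 + j4439 → |·| ≈ 35031, ∠ ≈ 172.72°
|G| = 2500 · 272.94 / 35031 ≈ 19.478
Gain = 20 log₁₀(19.478) ≈ 25.79 dB
∠G = 45.00° − 172.72° = -127.72°

25.8 dB, -127.7°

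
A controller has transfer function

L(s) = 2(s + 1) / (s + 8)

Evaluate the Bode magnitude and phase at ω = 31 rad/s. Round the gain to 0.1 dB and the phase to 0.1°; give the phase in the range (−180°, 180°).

5.7 dB, 12.6°

At s = jω = j31:
zero (s+1): 1 + j31 → |·| = √(1²+31²) = √962 ≈ 31.016, ∠ = arctan(31/1) ≈ 88.15°
pole (s+8): 8 + j31 → |·| = √(8²+31²) = √1025 ≈ 32.016, ∠ = arctan(31/8) ≈ 75.53°
|L| = 2 · 31.016 / 32.016 ≈ 1.9375
Gain = 20 log₁₀(1.9375) ≈ 5.74 dB
∠L = 88.15° − 75.53° = 12.62°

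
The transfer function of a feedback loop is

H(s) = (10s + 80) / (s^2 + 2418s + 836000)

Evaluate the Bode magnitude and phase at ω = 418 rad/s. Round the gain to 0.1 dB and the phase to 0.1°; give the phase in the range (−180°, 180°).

-49.2 dB, 32.1°

Substitute s = j418:
Numerator: 10(j418) + 80 = 80 + j4180
Denominator: (j418)^2 + 2418(j418) + 836000 = 661276 + j1010724
|N| = √(80² + 4180²) ≈ 4180.8, ∠N ≈ 88.90°
|D| = √(661276² + 1010724²) ≈ 1.2078e+06, ∠D ≈ 56.80°
|H| = 4180.8 / 1.2078e+06 ≈ 0.0034615
Gain = 20 log₁₀(0.0034615) ≈ -49.21 dB
∠H = 88.90° − 56.80° = 32.10°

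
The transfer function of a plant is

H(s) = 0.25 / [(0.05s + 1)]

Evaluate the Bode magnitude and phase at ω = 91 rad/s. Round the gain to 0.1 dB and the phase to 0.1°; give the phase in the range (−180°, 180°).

At ω = 91 rad/s:
pole (1 + j91·0.05) = 1 + j4.55 → |·| ≈ 4.6586, ∠ ≈ 77.60°
|H| = 0.25 · 1 / (4.6586) ≈ 0.053664
Gain = 20 log₁₀(0.053664) ≈ -25.41 dB
∠H = (0°) − (77.60°) = -77.60°

-25.4 dB, -77.6°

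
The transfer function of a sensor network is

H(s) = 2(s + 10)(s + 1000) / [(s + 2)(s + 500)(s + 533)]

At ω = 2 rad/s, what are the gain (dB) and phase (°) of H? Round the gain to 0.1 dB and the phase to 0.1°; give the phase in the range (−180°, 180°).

-31.4 dB, -34.0°

At s = jω = j2:
zero (s+10): 10 + j2 → |·| = √(10²+2²) = √104 ≈ 10.198, ∠ = arctan(2/10) ≈ 11.31°
zero (s+1000): 1000 + j2 → |·| = √(1000²+2²) = √1000004 ≈ 1000, ∠ = arctan(2/1000) ≈ 0.11°
pole (s+2): 2 + j2 → |·| = √(2²+2²) = √8 ≈ 2.8284, ∠ = arctan(2/2) ≈ 45.00°
pole (s+500): 500 + j2 → |·| = √(500²+2²) = √250004 ≈ 500, ∠ = arctan(2/500) ≈ 0.23°
pole (s+533): 533 + j2 → |·| = √(533²+2²) = √284093 ≈ 533, ∠ = arctan(2/533) ≈ 0.21°
|H| = 2 · 10198 / 7.5377e+05 ≈ 0.027059
Gain = 20 log₁₀(0.027059) ≈ -31.35 dB
∠H = 11.42° − 45.44° = -34.02°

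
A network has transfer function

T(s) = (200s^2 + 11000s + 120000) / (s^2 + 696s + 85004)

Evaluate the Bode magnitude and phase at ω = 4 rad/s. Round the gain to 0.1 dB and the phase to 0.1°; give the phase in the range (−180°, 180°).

3.3 dB, 18.8°

Substitute s = j4:
Numerator: 200(j4)^2 + 11000(j4) + 120000 = 116800 + j44000
Denominator: (j4)^2 + 696(j4) + 85004 = 84988 + j2784
|N| = √(116800² + 44000²) ≈ 1.2481e+05, ∠N ≈ 20.64°
|D| = √(84988² + 2784²) ≈ 85034, ∠D ≈ 1.88°
|T| = 1.2481e+05 / 85034 ≈ 1.4678
Gain = 20 log₁₀(1.4678) ≈ 3.33 dB
∠T = 20.64° − 1.88° = 18.76°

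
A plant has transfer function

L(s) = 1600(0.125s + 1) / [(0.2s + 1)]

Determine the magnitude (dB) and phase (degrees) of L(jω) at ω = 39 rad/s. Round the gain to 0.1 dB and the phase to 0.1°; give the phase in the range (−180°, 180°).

At ω = 39 rad/s:
zero (1 + j39·0.125) = 1 + j4.875 → |·| ≈ 4.9765, ∠ ≈ 78.41°
pole (1 + j39·0.2) = 1 + j7.8 → |·| ≈ 7.8638, ∠ ≈ 82.69°
|L| = 1600 · 4.9765 / (7.8638) ≈ 1012.5
Gain = 20 log₁₀(1012.5) ≈ 60.11 dB
∠L = (78.41°) − (82.69°) = -4.28°

60.1 dB, -4.3°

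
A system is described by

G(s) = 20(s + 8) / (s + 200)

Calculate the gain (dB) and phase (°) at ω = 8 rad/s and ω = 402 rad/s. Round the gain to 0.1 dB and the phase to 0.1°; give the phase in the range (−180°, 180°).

ω = 8: 1.1 dB, 42.7°; ω = 402: 25.1 dB, 25.3°

At s = jω = j8:
zero (s+8): 8 + j8 → |·| = √(8²+8²) = √128 ≈ 11.314, ∠ = arctan(8/8) ≈ 45.00°
pole (s+200): 200 + j8 → |·| = √(200²+8²) = √40064 ≈ 200.16, ∠ = arctan(8/200) ≈ 2.29°
|G| = 20 · 11.314 / 200.16 ≈ 1.1305
Gain = 20 log₁₀(1.1305) ≈ 1.07 dB
∠G = 45.00° − 2.29° = 42.71°

At s = jω = j402:
zero (s+8): 8 + j402 → |·| = √(8²+402²) = √161668 ≈ 402.08, ∠ = arctan(402/8) ≈ 88.86°
pole (s+200): 200 + j402 → |·| = √(200²+402²) = √201604 ≈ 449, ∠ = arctan(402/200) ≈ 63.55°
|G| = 20 · 402.08 / 449 ≈ 17.91
Gain = 20 log₁₀(17.91) ≈ 25.06 dB
∠G = 88.86° − 63.55° = 25.31°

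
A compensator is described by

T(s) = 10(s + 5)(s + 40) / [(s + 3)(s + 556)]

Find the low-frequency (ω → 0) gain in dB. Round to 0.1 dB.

1.6 dB

T(0) = 10·5·40 / (3·556) ≈ 1.199
20 log₁₀(1.199) ≈ 1.58 dB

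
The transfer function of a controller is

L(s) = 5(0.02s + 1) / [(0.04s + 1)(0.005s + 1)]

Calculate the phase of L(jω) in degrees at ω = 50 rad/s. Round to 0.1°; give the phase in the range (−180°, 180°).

-32.5°

At ω = 50 rad/s:
zero (1 + j50·0.02) = 1 + j1 → |·| ≈ 1.4142, ∠ ≈ 45.00°
pole (1 + j50·0.04) = 1 + j2 → |·| ≈ 2.2361, ∠ ≈ 63.43°
pole (1 + j50·0.005) = 1 + j0.25 → |·| ≈ 1.0308, ∠ ≈ 14.04°
∠L = (45.00°) − (63.43° + 14.04°) = -32.47°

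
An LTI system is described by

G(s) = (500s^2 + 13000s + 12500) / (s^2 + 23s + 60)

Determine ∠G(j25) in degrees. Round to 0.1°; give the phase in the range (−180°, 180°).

Substitute s = j25:
Numerator: 500(j25)^2 + 13000(j25) + 12500 = -300000 + j325000
Denominator: (j25)^2 + 23(j25) + 60 = -565 + j575
|N| = √(300000² + 325000²) ≈ 4.423e+05, ∠N ≈ 132.71°
|D| = √(565² + 575²) ≈ 806.13, ∠D ≈ 134.50°
∠G = 132.71° − 134.50° = -1.79°

-1.8°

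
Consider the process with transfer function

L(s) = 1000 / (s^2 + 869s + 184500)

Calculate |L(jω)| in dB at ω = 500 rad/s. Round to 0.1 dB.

-52.9 dB

Substitute s = j500:
Numerator: 1000 = 1000 + j0
Denominator: (j500)^2 + 869(j500) + 184500 = -65500 + j434500
|N| = √(1000² + 0²) ≈ 1000, ∠N ≈ 0.00°
|D| = √(65500² + 434500²) ≈ 4.3941e+05, ∠D ≈ 98.57°
|L| = 1000 / 4.3941e+05 ≈ 0.0022758
Gain = 20 log₁₀(0.0022758) ≈ -52.86 dB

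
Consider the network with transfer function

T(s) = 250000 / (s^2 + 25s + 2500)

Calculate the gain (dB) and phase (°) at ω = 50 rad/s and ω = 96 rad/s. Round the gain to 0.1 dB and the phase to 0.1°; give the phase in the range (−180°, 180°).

ω = 50: 46.0 dB, -90.0°; ω = 96: 30.9 dB, -160.3°

At s = jω = j50:
quadratic: (j50)² + 25·j50 + 2500 = 0 + j1250 → |·| ≈ 1250, ∠ ≈ 90.00°
|T| = 250000 / 1250 ≈ 200
Gain = 20 log₁₀(200) ≈ 46.02 dB
∠T = 0.00° − 90.00° = -90.00°

At s = jω = j96:
quadratic: (j96)² + 25·j96 + 2500 = -6716 + j2400 → |·| ≈ 7131.9, ∠ ≈ 160.34°
|T| = 250000 / 7131.9 ≈ 35.054
Gain = 20 log₁₀(35.054) ≈ 30.89 dB
∠T = 0.00° − 160.34° = -160.34°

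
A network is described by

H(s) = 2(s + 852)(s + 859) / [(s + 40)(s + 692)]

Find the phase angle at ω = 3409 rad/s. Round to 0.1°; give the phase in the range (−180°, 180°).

At s = jω = j3409:
zero (s+852): 852 + j3409 → |·| = √(852²+3409²) = √12347185 ≈ 3513.9, ∠ = arctan(3409/852) ≈ 75.97°
zero (s+859): 859 + j3409 → |·| = √(859²+3409²) = √12359162 ≈ 3515.6, ∠ = arctan(3409/859) ≈ 75.86°
pole (s+40): 40 + j3409 → |·| = √(40²+3409²) = √11622881 ≈ 3409.2, ∠ = arctan(3409/40) ≈ 89.33°
pole (s+692): 692 + j3409 → |·| = √(692²+3409²) = √12100145 ≈ 3478.5, ∠ = arctan(3409/692) ≈ 78.53°
∠H = 151.83° − 167.86° = -16.03°

-16.0°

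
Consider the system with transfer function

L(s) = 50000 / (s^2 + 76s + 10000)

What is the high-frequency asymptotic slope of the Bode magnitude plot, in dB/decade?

-40 dB/decade

Each pole contributes −20 dB/decade at high frequency; each zero contributes +20 dB/decade.
Net: 0 zero(s) − 2 pole(s) → -40 dB/decade.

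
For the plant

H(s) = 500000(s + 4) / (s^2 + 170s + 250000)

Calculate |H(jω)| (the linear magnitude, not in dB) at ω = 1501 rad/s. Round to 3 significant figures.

372

At s = jω = j1501:
zero (s+4): 4 + j1501 → |·| = √(4²+1501²) = √2253017 ≈ 1501, ∠ = arctan(1501/4) ≈ 89.85°
quadratic: (j1501)² + 170·j1501 + 250000 = -2003001 + j255170 → |·| ≈ 2.0192e+06, ∠ ≈ 172.74°
|H| = 500000 · 1501 / 2.0192e+06 ≈ 371.68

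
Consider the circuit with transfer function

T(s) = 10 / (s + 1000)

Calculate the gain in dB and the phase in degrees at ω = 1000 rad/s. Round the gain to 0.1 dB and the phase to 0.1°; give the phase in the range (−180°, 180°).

At s = jω = j1000:
pole (s+1000): 1000 + j1000 → |·| = √(1000²+1000²) = √2000000 ≈ 1414.2, ∠ = arctan(1000/1000) ≈ 45.00°
|T| = 10 / 1414.2 ≈ 0.0070711
Gain = 20 log₁₀(0.0070711) ≈ -43.01 dB
∠T = 0.00° − 45.00° = -45.00°

-43.0 dB, -45.0°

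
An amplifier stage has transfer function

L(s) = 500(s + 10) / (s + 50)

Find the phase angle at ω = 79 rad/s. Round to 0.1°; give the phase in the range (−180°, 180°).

At s = jω = j79:
zero (s+10): 10 + j79 → |·| = √(10²+79²) = √6341 ≈ 79.63, ∠ = arctan(79/10) ≈ 82.79°
pole (s+50): 50 + j79 → |·| = √(50²+79²) = √8741 ≈ 93.493, ∠ = arctan(79/50) ≈ 57.67°
∠L = 82.79° − 57.67° = 25.12°

25.1°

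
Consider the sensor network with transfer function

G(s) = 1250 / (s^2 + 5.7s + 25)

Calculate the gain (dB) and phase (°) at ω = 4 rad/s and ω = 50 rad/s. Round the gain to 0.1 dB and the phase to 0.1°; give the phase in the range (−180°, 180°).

At s = jω = j4:
quadratic: (j4)² + 5.7·j4 + 25 = 9 + j22.8 → |·| ≈ 24.512, ∠ ≈ 68.46°
|G| = 1250 / 24.512 ≈ 50.995
Gain = 20 log₁₀(50.995) ≈ 34.15 dB
∠G = 0.00° − 68.46° = -68.46°

At s = jω = j50:
quadratic: (j50)² + 5.7·j50 + 25 = -2475 + j285 → |·| ≈ 2491.4, ∠ ≈ 173.43°
|G| = 1250 / 2491.4 ≈ 0.50173
Gain = 20 log₁₀(0.50173) ≈ -5.99 dB
∠G = 0.00° − 173.43° = -173.43°

ω = 4: 34.2 dB, -68.5°; ω = 50: -6.0 dB, -173.4°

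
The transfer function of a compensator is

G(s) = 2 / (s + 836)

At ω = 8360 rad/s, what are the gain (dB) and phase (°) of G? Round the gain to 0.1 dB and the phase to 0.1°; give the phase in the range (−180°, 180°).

-72.5 dB, -84.3°

Substitute s = j8360:
Numerator: 2 = 2 + j0
Denominator: (j8360) + 836 = 836 + j8360
|N| = √(2² + 0²) ≈ 2, ∠N ≈ 0.00°
|D| = √(836² + 8360²) ≈ 8401.7, ∠D ≈ 84.29°
|G| = 2 / 8401.7 ≈ 0.00023805
Gain = 20 log₁₀(0.00023805) ≈ -72.47 dB
∠G = 0.00° − 84.29° = -84.29°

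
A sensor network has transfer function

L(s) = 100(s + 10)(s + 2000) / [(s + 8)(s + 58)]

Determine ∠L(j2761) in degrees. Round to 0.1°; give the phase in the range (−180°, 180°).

-34.8°

At s = jω = j2761:
zero (s+10): 10 + j2761 → |·| = √(10²+2761²) = √7623221 ≈ 2761, ∠ = arctan(2761/10) ≈ 89.79°
zero (s+2000): 2000 + j2761 → |·| = √(2000²+2761²) = √11623121 ≈ 3409.3, ∠ = arctan(2761/2000) ≈ 54.08°
pole (s+8): 8 + j2761 → |·| = √(8²+2761²) = √7623185 ≈ 2761, ∠ = arctan(2761/8) ≈ 89.83°
pole (s+58): 58 + j2761 → |·| = √(58²+2761²) = √7626485 ≈ 2761.6, ∠ = arctan(2761/58) ≈ 88.80°
∠L = 143.87° − 178.63° = -34.76°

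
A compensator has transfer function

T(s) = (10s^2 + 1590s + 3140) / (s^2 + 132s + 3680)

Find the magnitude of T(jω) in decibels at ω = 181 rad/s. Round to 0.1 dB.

Substitute s = j181:
Numerator: 10(j181)^2 + 1590(j181) + 3140 = -324470 + j287790
Denominator: (j181)^2 + 132(j181) + 3680 = -29081 + j23892
|N| = √(324470² + 287790²) ≈ 4.3371e+05, ∠N ≈ 138.43°
|D| = √(29081² + 23892²) ≈ 37637, ∠D ≈ 140.59°
|T| = 4.3371e+05 / 37637 ≈ 11.524
Gain = 20 log₁₀(11.524) ≈ 21.23 dB

21.2 dB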